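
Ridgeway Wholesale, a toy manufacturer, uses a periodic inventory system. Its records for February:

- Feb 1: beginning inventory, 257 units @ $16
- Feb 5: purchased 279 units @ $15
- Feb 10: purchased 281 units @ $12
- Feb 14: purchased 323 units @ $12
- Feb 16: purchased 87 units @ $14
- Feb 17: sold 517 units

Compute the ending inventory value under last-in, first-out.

Ending inventory = $10,385

Feb 17, 517 sold [LIFO — newest first]: 87 @ $14 + 323 @ $12 + 107 @ $12 = $6,378
Ending inventory: 257 @ $16 + 279 @ $15 + 174 @ $12 = $10,385
Check: goods available $16,763 = COGS $6,378 + ending $10,385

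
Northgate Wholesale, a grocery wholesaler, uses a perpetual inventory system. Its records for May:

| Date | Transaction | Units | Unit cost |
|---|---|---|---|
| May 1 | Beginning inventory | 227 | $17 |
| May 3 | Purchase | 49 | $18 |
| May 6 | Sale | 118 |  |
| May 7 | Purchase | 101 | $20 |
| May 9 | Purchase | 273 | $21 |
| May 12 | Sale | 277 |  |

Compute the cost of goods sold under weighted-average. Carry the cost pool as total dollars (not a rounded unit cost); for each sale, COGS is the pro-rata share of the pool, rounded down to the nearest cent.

COGS = $7,476.89

After May 1: 227 on hand, pool $3,859.00 (≈ $17.0000 each)
After May 3: 276 on hand, pool $4,741.00 (≈ $17.1775 each)
May 6, sell 118: 118/276 × $4,741.00 → $2,026.94
After May 7: 259 on hand, pool $4,734.06 (≈ $18.2782 each)
After May 9: 532 on hand, pool $10,467.06 (≈ $19.6749 each)
May 12, sell 277: 277/532 × $10,467.06 → $5,449.95
Total COGS = $2,026.94 + $5,449.95 = $7,476.89
Ending inventory (cost pool remaining) = $5,017.11
Check: goods available $12,494.00 = COGS $7,476.89 + ending $5,017.11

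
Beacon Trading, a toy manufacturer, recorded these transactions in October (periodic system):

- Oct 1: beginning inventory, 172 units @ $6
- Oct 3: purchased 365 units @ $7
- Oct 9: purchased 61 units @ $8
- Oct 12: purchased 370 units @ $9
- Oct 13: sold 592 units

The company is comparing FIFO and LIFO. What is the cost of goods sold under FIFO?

COGS = $4,027

FIFO COGS: 172 @ $6 + 365 @ $7 + 55 @ $8 = $4,027
LIFO COGS: 370 @ $9 + 61 @ $8 + 161 @ $7 = $4,945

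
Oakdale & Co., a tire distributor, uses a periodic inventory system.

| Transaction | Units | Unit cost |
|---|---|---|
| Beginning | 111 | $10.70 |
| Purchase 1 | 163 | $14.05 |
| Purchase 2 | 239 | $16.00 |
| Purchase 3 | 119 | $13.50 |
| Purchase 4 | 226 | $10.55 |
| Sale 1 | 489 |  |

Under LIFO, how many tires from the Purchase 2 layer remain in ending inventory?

95

Sale 1 (489) [LIFO — newest first]: 226 @ $10.55 + 119 @ $13.50 + 144 @ $16.00 = $6,294.80
Ending inventory: 111 @ $10.70 + 163 @ $14.05 + 95 @ $16.00 = $4,997.85
Check: goods available $11,292.65 = COGS $6,294.80 + ending $4,997.85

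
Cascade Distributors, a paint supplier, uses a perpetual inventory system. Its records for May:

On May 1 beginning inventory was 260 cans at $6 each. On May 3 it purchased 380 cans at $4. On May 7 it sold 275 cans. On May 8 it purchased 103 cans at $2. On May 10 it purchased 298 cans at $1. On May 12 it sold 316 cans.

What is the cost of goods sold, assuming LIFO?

May 7, 275 sold [LIFO — newest first]: 275 @ $4 = $1,100
May 12, 316 sold [LIFO — newest first]: 298 @ $1 + 18 @ $2 = $334
Total COGS = $1,100 + $334 = $1,434
Ending inventory: 260 @ $6 + 105 @ $4 + 85 @ $2 = $2,150
Check: goods available $3,584 = COGS $1,434 + ending $2,150

COGS = $1,434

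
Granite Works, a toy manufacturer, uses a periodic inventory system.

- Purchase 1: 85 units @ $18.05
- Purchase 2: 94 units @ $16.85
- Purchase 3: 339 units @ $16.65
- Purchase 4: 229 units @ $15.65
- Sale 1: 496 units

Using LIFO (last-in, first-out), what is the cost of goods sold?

Sale 1 (496) [LIFO — newest first]: 229 @ $15.65 + 267 @ $16.65 = $8,029.40
Ending inventory: 85 @ $18.05 + 94 @ $16.85 + 72 @ $16.65 = $4,316.95

COGS = $8,029.40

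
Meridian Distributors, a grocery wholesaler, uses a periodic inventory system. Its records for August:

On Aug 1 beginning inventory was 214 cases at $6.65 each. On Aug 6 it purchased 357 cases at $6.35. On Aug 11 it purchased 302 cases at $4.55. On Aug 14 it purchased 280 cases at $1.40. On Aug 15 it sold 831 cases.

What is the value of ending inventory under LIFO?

Aug 15, 831 sold [LIFO — newest first]: 280 @ $1.40 + 302 @ $4.55 + 249 @ $6.35 = $3,347.25
Ending inventory: 214 @ $6.65 + 108 @ $6.35 = $2,108.90

Ending inventory = $2,108.90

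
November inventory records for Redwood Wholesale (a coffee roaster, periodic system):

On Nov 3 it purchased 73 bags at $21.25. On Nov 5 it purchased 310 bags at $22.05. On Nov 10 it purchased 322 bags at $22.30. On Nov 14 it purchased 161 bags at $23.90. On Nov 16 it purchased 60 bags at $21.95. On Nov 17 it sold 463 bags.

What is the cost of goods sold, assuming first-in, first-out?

COGS = $10,170.75

Nov 17, 463 sold [FIFO — oldest first]: 73 @ $21.25 + 310 @ $22.05 + 80 @ $22.30 = $10,170.75
Ending inventory: 242 @ $22.30 + 161 @ $23.90 + 60 @ $21.95 = $10,561.50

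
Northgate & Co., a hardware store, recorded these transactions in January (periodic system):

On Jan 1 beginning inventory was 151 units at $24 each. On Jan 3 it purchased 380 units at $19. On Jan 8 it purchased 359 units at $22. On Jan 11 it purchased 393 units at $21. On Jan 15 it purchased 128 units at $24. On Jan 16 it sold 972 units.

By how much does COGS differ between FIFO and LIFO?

FIFO COGS: 151 @ $24 + 380 @ $19 + 359 @ $22 + 82 @ $21 = $20,464
LIFO COGS: 128 @ $24 + 393 @ $21 + 359 @ $22 + 92 @ $19 = $20,971
Difference = |$20,464 − $20,971| = $507

$507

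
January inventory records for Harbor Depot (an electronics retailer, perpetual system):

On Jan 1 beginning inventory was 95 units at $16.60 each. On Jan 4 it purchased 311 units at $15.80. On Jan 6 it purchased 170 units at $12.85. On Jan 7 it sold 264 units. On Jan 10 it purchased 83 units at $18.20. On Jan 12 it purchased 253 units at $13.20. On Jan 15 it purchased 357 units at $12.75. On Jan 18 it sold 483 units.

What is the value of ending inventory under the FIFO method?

Jan 7, 264 sold [FIFO — oldest first]: 95 @ $16.60 + 169 @ $15.80 = $4,247.20
Jan 18, 483 sold [FIFO — oldest first]: 142 @ $15.80 + 170 @ $12.85 + 83 @ $18.20 + 88 @ $13.20 = $7,100.30
Total COGS = $4,247.20 + $7,100.30 = $11,347.50
Ending inventory: 165 @ $13.20 + 357 @ $12.75 = $6,729.75
Check: goods available $18,077.25 = COGS $11,347.50 + ending $6,729.75

Ending inventory = $6,729.75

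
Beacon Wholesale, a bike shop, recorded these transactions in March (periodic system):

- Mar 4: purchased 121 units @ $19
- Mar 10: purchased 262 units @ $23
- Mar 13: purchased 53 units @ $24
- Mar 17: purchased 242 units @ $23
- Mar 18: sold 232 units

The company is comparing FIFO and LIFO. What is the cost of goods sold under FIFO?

COGS = $4,852

FIFO COGS: 121 @ $19 + 111 @ $23 = $4,852
LIFO COGS: 232 @ $23 = $5,336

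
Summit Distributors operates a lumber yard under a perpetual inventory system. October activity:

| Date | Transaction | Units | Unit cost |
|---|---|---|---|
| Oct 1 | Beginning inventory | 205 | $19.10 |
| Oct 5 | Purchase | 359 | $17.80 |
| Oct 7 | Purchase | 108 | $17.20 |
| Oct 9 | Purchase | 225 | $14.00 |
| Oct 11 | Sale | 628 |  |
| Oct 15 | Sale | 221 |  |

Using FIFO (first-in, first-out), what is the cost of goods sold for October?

Oct 11, 628 sold [FIFO — oldest first]: 205 @ $19.10 + 359 @ $17.80 + 64 @ $17.20 = $11,406.50
Oct 15, 221 sold [FIFO — oldest first]: 44 @ $17.20 + 177 @ $14.00 = $3,234.80
Total COGS = $11,406.50 + $3,234.80 = $14,641.30
Ending inventory: 48 @ $14.00 = $672.00
Check: goods available $15,313.30 = COGS $14,641.30 + ending $672.00

COGS = $14,641.30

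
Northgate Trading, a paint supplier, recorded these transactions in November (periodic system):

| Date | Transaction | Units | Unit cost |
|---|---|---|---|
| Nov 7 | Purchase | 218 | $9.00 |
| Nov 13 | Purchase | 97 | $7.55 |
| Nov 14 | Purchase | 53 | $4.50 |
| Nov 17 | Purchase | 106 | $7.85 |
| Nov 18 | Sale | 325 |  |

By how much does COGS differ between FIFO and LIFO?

$315.40

FIFO COGS: 218 @ $9.00 + 97 @ $7.55 + 10 @ $4.50 = $2,739.35
LIFO COGS: 106 @ $7.85 + 53 @ $4.50 + 97 @ $7.55 + 69 @ $9.00 = $2,423.95
Difference = |$2,739.35 − $2,423.95| = $315.40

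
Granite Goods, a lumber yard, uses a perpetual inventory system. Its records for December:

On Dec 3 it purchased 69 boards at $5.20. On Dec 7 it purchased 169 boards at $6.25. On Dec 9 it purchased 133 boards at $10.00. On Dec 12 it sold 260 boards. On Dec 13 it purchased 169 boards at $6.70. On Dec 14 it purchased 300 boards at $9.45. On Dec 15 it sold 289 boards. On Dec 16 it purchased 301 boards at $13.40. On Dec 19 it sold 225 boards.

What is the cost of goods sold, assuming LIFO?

COGS = $7,869.80

Dec 12, 260 sold [LIFO — newest first]: 133 @ $10.00 + 127 @ $6.25 = $2,123.75
Dec 15, 289 sold [LIFO — newest first]: 289 @ $9.45 = $2,731.05
Dec 19, 225 sold [LIFO — newest first]: 225 @ $13.40 = $3,015.00
Total COGS = $2,123.75 + $2,731.05 + $3,015.00 = $7,869.80
Ending inventory: 69 @ $5.20 + 42 @ $6.25 + 169 @ $6.70 + 11 @ $9.45 + 76 @ $13.40 = $2,875.95
Check: goods available $10,745.75 = COGS $7,869.80 + ending $2,875.95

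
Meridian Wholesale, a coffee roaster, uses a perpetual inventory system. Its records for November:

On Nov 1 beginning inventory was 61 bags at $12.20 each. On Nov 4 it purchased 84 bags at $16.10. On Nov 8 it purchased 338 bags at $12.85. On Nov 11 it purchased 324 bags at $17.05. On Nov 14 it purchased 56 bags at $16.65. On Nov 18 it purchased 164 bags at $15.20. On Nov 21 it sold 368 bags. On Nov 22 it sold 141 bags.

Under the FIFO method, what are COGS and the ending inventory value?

COGS = $6,883.20; ending inventory = $8,506.10

Nov 21, 368 sold [FIFO — oldest first]: 61 @ $12.20 + 84 @ $16.10 + 223 @ $12.85 = $4,962.15
Nov 22, 141 sold [FIFO — oldest first]: 115 @ $12.85 + 26 @ $17.05 = $1,921.05
Total COGS = $4,962.15 + $1,921.05 = $6,883.20
Ending inventory: 298 @ $17.05 + 56 @ $16.65 + 164 @ $15.20 = $8,506.10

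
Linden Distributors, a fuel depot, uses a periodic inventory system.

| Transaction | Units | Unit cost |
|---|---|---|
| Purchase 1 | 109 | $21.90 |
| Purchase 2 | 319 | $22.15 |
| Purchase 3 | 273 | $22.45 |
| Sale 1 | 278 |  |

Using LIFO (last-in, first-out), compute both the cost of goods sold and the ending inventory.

Sale 1 (278) [LIFO — newest first]: 273 @ $22.45 + 5 @ $22.15 = $6,239.60
Ending inventory: 109 @ $21.90 + 314 @ $22.15 = $9,342.20

COGS = $6,239.60; ending inventory = $9,342.20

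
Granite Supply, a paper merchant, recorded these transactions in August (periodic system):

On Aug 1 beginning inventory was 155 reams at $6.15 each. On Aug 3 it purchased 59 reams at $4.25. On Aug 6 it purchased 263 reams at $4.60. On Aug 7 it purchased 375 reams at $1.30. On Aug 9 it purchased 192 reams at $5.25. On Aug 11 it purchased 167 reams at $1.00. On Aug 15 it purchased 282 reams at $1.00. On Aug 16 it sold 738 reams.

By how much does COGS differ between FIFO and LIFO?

FIFO COGS: 155 @ $6.15 + 59 @ $4.25 + 263 @ $4.60 + 261 @ $1.30 = $2,753.10
LIFO COGS: 282 @ $1.00 + 167 @ $1.00 + 192 @ $5.25 + 97 @ $1.30 = $1,583.10
Difference = |$2,753.10 − $1,583.10| = $1,170.00

$1,170.00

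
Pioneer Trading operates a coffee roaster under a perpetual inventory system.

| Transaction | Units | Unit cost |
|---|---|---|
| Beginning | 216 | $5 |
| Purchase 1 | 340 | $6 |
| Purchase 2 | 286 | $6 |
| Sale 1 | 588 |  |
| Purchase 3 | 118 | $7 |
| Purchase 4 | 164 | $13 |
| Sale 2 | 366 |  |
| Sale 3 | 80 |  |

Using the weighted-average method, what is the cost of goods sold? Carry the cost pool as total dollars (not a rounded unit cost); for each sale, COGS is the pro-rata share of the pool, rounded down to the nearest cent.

COGS = $7,052.36

After Beginning: 216 on hand, pool $1,080.00 (≈ $5.0000 each)
After Purchase 1: 556 on hand, pool $3,120.00 (≈ $5.6115 each)
After Purchase 2: 842 on hand, pool $4,836.00 (≈ $5.7435 each)
Sale 1, sell 588: 588/842 × $4,836.00 → $3,377.15
After Purchase 3: 372 on hand, pool $2,284.85 (≈ $6.1421 each)
After Purchase 4: 536 on hand, pool $4,416.85 (≈ $8.2404 each)
Sale 2, sell 366: 366/536 × $4,416.85 → $3,015.98
Sale 3, sell 80: 80/170 × $1,400.87 → $659.23
Total COGS = $3,377.15 + $3,015.98 + $659.23 = $7,052.36
Ending inventory (cost pool remaining) = $741.64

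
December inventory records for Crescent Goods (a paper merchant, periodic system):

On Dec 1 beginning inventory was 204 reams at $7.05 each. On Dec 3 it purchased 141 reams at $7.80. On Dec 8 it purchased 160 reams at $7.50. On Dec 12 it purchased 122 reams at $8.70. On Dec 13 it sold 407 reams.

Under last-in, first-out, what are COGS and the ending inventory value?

Dec 13, 407 sold [LIFO — newest first]: 122 @ $8.70 + 160 @ $7.50 + 125 @ $7.80 = $3,236.40
Ending inventory: 204 @ $7.05 + 16 @ $7.80 = $1,563.00

COGS = $3,236.40; ending inventory = $1,563.00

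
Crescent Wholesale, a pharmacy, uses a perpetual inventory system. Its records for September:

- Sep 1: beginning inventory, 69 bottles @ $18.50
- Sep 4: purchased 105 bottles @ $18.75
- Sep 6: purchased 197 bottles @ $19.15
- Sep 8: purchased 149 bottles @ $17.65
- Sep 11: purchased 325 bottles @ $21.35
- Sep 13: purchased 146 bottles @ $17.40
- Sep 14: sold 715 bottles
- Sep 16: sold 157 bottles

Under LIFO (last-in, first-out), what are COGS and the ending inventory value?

Sep 14, 715 sold [LIFO — newest first]: 146 @ $17.40 + 325 @ $21.35 + 149 @ $17.65 + 95 @ $19.15 = $13,928.25
Sep 16, 157 sold [LIFO — newest first]: 102 @ $19.15 + 55 @ $18.75 = $2,984.55
Total COGS = $13,928.25 + $2,984.55 = $16,912.80
Ending inventory: 69 @ $18.50 + 50 @ $18.75 = $2,214.00
Check: goods available $19,126.80 = COGS $16,912.80 + ending $2,214.00

COGS = $16,912.80; ending inventory = $2,214.00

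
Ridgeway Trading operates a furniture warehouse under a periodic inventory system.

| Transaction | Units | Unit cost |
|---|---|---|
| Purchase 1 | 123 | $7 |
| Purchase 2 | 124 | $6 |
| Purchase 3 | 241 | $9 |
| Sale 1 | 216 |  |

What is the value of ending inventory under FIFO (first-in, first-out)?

Ending inventory = $2,355

Sale 1 (216) [FIFO — oldest first]: 123 @ $7 + 93 @ $6 = $1,419
Ending inventory: 31 @ $6 + 241 @ $9 = $2,355
Check: goods available $3,774 = COGS $1,419 + ending $2,355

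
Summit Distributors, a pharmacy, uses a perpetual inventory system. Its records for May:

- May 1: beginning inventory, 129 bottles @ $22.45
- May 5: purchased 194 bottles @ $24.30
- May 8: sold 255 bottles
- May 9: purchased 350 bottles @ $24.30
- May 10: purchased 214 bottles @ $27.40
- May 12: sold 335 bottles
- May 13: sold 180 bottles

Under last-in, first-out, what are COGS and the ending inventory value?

COGS = $19,261.55; ending inventory = $2,717.30

May 8, 255 sold [LIFO — newest first]: 194 @ $24.30 + 61 @ $22.45 = $6,083.65
May 12, 335 sold [LIFO — newest first]: 214 @ $27.40 + 121 @ $24.30 = $8,803.90
May 13, 180 sold [LIFO — newest first]: 180 @ $24.30 = $4,374.00
Total COGS = $6,083.65 + $8,803.90 + $4,374.00 = $19,261.55
Ending inventory: 68 @ $22.45 + 49 @ $24.30 = $2,717.30
Check: goods available $21,978.85 = COGS $19,261.55 + ending $2,717.30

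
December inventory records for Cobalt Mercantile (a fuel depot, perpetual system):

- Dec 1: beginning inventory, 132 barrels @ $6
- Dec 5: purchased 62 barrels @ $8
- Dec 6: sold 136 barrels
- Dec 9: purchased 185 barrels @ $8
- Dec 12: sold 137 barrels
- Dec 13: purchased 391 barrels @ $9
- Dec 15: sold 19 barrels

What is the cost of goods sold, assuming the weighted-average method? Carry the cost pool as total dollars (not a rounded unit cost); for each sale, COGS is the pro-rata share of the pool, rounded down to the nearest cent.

After Dec 1: 132 on hand, pool $792.00 (≈ $6.0000 each)
After Dec 5: 194 on hand, pool $1,288.00 (≈ $6.6392 each)
Dec 6, sell 136: 136/194 × $1,288.00 → $902.92
After Dec 9: 243 on hand, pool $1,865.08 (≈ $7.6752 each)
Dec 12, sell 137: 137/243 × $1,865.08 → $1,051.50
After Dec 13: 497 on hand, pool $4,332.58 (≈ $8.7175 each)
Dec 15, sell 19: 19/497 × $4,332.58 → $165.63
Total COGS = $902.92 + $1,051.50 + $165.63 = $2,120.05
Ending inventory (cost pool remaining) = $4,166.95
Check: goods available $6,287.00 = COGS $2,120.05 + ending $4,166.95

COGS = $2,120.05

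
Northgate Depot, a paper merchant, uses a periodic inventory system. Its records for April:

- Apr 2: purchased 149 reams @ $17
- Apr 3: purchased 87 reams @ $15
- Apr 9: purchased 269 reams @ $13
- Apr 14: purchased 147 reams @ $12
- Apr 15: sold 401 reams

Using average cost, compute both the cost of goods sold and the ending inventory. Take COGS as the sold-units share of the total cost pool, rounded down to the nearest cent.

Apr 15, sell 401: 401/652 × $9,099.00 → $5,596.16
Ending inventory (cost pool remaining) = $3,502.84

COGS = $5,596.16; ending inventory = $3,502.84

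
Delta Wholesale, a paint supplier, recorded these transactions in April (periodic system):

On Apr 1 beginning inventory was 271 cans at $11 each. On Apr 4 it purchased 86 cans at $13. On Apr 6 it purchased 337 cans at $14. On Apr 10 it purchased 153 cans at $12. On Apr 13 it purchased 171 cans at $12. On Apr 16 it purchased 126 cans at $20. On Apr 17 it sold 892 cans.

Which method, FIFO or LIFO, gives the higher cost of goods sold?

FIFO COGS: 271 @ $11 + 86 @ $13 + 337 @ $14 + 153 @ $12 + 45 @ $12 = $11,193
LIFO COGS: 126 @ $20 + 171 @ $12 + 153 @ $12 + 337 @ $14 + 86 @ $13 + 19 @ $11 = $12,453

LIFO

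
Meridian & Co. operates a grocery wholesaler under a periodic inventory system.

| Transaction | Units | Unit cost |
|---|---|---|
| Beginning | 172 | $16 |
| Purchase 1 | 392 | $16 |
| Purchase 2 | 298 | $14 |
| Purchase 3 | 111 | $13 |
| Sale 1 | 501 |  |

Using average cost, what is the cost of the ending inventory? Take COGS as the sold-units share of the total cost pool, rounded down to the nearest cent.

Sale 1, sell 501: 501/973 × $14,639.00 → $7,537.65
Ending inventory (cost pool remaining) = $7,101.35
Check: goods available $14,639.00 = COGS $7,537.65 + ending $7,101.35

Ending inventory = $7,101.35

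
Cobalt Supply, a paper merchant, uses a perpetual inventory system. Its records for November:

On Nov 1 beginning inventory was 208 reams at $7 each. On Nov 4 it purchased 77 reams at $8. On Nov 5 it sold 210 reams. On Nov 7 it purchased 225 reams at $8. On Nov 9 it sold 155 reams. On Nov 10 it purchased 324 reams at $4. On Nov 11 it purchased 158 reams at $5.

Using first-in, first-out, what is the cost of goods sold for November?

COGS = $2,712

Nov 5, 210 sold [FIFO — oldest first]: 208 @ $7 + 2 @ $8 = $1,472
Nov 9, 155 sold [FIFO — oldest first]: 75 @ $8 + 80 @ $8 = $1,240
Total COGS = $1,472 + $1,240 = $2,712
Ending inventory: 145 @ $8 + 324 @ $4 + 158 @ $5 = $3,246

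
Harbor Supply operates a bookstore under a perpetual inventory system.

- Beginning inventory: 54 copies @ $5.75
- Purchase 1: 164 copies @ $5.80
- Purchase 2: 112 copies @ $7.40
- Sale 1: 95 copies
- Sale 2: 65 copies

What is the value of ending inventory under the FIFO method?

Ending inventory = $1,165.20

Sale 1 (95) [FIFO — oldest first]: 54 @ $5.75 + 41 @ $5.80 = $548.30
Sale 2 (65) [FIFO — oldest first]: 65 @ $5.80 = $377.00
Total COGS = $548.30 + $377.00 = $925.30
Ending inventory: 58 @ $5.80 + 112 @ $7.40 = $1,165.20
Check: goods available $2,090.50 = COGS $925.30 + ending $1,165.20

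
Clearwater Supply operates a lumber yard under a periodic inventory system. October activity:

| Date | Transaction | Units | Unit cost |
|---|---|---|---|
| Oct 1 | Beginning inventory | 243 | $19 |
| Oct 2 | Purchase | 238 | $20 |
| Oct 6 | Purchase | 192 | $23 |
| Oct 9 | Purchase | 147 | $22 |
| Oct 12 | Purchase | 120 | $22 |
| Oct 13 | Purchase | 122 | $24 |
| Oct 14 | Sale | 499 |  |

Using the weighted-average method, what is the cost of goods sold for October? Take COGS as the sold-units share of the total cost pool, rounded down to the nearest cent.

Oct 14, sell 499: 499/1062 × $22,595.00 → $10,616.67
Ending inventory (cost pool remaining) = $11,978.33
Check: goods available $22,595.00 = COGS $10,616.67 + ending $11,978.33

COGS = $10,616.67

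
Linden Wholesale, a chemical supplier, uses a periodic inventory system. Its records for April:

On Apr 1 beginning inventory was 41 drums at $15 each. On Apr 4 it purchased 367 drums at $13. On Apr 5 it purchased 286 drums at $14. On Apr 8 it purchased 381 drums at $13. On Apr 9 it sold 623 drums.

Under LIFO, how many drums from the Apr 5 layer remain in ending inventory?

44

Apr 9, 623 sold [LIFO — newest first]: 381 @ $13 + 242 @ $14 = $8,341
Ending inventory: 41 @ $15 + 367 @ $13 + 44 @ $14 = $6,002
Check: goods available $14,343 = COGS $8,341 + ending $6,002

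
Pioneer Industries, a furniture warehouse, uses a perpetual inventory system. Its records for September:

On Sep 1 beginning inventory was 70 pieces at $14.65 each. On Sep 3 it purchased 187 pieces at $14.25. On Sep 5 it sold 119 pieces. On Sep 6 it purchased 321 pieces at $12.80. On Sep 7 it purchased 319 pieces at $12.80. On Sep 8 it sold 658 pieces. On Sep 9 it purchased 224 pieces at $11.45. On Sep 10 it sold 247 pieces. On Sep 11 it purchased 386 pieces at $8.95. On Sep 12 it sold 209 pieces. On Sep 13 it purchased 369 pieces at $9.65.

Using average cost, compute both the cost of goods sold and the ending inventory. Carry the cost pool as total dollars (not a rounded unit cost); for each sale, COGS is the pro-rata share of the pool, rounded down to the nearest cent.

COGS = $15,280.65; ending inventory = $6,181.95

After Sep 1: 70 on hand, pool $1,025.50 (≈ $14.6500 each)
After Sep 3: 257 on hand, pool $3,690.25 (≈ $14.3589 each)
Sep 5, sell 119: 119/257 × $3,690.25 → $1,708.71
After Sep 6: 459 on hand, pool $6,090.34 (≈ $13.2687 each)
After Sep 7: 778 on hand, pool $10,173.54 (≈ $13.0765 each)
Sep 8, sell 658: 658/778 × $10,173.54 → $8,604.35
After Sep 9: 344 on hand, pool $4,133.99 (≈ $12.0174 each)
Sep 10, sell 247: 247/344 × $4,133.99 → $2,968.30
After Sep 11: 483 on hand, pool $4,620.39 (≈ $9.5660 each)
Sep 12, sell 209: 209/483 × $4,620.39 → $1,999.29
After Sep 13: 643 on hand, pool $6,181.95 (≈ $9.6142 each)
Total COGS = $1,708.71 + $8,604.35 + $2,968.30 + $1,999.29 = $15,280.65
Ending inventory (cost pool remaining) = $6,181.95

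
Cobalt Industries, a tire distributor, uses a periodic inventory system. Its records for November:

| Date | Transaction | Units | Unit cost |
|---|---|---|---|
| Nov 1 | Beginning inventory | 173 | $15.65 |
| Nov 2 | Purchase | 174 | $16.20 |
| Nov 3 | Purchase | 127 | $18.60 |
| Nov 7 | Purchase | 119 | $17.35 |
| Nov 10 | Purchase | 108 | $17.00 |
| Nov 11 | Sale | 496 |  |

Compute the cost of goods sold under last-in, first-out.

Nov 11, 496 sold [LIFO — newest first]: 108 @ $17.00 + 119 @ $17.35 + 127 @ $18.60 + 142 @ $16.20 = $8,563.25
Ending inventory: 173 @ $15.65 + 32 @ $16.20 = $3,225.85
Check: goods available $11,789.10 = COGS $8,563.25 + ending $3,225.85

COGS = $8,563.25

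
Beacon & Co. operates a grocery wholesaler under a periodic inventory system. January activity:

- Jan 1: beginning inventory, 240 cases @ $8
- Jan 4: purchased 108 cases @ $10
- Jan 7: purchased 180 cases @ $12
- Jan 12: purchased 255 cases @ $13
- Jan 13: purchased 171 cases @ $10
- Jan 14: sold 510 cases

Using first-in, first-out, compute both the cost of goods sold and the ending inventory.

COGS = $4,944; ending inventory = $5,241

Jan 14, 510 sold [FIFO — oldest first]: 240 @ $8 + 108 @ $10 + 162 @ $12 = $4,944
Ending inventory: 18 @ $12 + 255 @ $13 + 171 @ $10 = $5,241
Check: goods available $10,185 = COGS $4,944 + ending $5,241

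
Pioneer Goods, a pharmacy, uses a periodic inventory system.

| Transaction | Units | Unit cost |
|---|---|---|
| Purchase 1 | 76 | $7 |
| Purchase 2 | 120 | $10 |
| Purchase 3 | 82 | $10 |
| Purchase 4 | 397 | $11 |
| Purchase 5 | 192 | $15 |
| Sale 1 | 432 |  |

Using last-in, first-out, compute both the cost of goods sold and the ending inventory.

Sale 1 (432) [LIFO — newest first]: 192 @ $15 + 240 @ $11 = $5,520
Ending inventory: 76 @ $7 + 120 @ $10 + 82 @ $10 + 157 @ $11 = $4,279

COGS = $5,520; ending inventory = $4,279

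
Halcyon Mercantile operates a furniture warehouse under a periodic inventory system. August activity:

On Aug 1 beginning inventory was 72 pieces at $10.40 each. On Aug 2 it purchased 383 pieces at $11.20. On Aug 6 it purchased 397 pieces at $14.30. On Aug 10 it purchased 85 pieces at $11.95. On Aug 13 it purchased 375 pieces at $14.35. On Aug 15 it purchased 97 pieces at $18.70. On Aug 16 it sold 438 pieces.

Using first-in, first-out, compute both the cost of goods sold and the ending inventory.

Aug 16, 438 sold [FIFO — oldest first]: 72 @ $10.40 + 366 @ $11.20 = $4,848.00
Ending inventory: 17 @ $11.20 + 397 @ $14.30 + 85 @ $11.95 + 375 @ $14.35 + 97 @ $18.70 = $14,078.40

COGS = $4,848.00; ending inventory = $14,078.40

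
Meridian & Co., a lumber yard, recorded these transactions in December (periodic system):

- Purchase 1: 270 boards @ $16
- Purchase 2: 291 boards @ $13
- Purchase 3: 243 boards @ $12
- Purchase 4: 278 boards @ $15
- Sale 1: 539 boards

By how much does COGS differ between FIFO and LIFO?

$497

FIFO COGS: 270 @ $16 + 269 @ $13 = $7,817
LIFO COGS: 278 @ $15 + 243 @ $12 + 18 @ $13 = $7,320
Difference = |$7,817 − $7,320| = $497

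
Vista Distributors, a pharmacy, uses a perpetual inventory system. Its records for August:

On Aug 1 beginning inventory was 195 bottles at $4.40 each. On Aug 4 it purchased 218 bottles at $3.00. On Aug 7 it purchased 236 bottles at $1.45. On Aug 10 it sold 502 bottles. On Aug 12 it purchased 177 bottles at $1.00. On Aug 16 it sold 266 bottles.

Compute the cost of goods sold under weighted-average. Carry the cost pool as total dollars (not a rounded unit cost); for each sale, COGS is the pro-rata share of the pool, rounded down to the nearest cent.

COGS = $1,924.33

After Aug 1: 195 on hand, pool $858.00 (≈ $4.4000 each)
After Aug 4: 413 on hand, pool $1,512.00 (≈ $3.6610 each)
After Aug 7: 649 on hand, pool $1,854.20 (≈ $2.8570 each)
Aug 10, sell 502: 502/649 × $1,854.20 → $1,434.21
After Aug 12: 324 on hand, pool $596.99 (≈ $1.8426 each)
Aug 16, sell 266: 266/324 × $596.99 → $490.12
Total COGS = $1,434.21 + $490.12 = $1,924.33
Ending inventory (cost pool remaining) = $106.87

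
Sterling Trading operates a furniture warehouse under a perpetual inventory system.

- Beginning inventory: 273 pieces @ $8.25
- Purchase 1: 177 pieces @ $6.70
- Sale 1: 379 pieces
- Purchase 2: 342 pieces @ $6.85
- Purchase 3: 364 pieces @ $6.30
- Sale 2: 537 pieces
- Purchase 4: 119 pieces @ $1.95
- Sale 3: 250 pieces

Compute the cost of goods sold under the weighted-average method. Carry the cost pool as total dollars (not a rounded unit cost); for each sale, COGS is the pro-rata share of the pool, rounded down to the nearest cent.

After Beginning: 273 on hand, pool $2,252.25 (≈ $8.2500 each)
After Purchase 1: 450 on hand, pool $3,438.15 (≈ $7.6403 each)
Sale 1, sell 379: 379/450 × $3,438.15 → $2,895.68
After Purchase 2: 413 on hand, pool $2,885.17 (≈ $6.9859 each)
After Purchase 3: 777 on hand, pool $5,178.37 (≈ $6.6646 each)
Sale 2, sell 537: 537/777 × $5,178.37 → $3,578.87
After Purchase 4: 359 on hand, pool $1,831.55 (≈ $5.1018 each)
Sale 3, sell 250: 250/359 × $1,831.55 → $1,275.45
Total COGS = $2,895.68 + $3,578.87 + $1,275.45 = $7,750.00
Ending inventory (cost pool remaining) = $556.10
Check: goods available $8,306.10 = COGS $7,750.00 + ending $556.10

COGS = $7,750.00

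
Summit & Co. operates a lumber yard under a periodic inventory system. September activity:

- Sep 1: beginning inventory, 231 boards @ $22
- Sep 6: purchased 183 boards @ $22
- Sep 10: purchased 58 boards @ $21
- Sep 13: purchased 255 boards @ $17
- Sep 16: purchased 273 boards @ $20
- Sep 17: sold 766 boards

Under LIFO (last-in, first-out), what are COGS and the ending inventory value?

COGS = $14,973; ending inventory = $5,148

Sep 17, 766 sold [LIFO — newest first]: 273 @ $20 + 255 @ $17 + 58 @ $21 + 180 @ $22 = $14,973
Ending inventory: 231 @ $22 + 3 @ $22 = $5,148
Check: goods available $20,121 = COGS $14,973 + ending $5,148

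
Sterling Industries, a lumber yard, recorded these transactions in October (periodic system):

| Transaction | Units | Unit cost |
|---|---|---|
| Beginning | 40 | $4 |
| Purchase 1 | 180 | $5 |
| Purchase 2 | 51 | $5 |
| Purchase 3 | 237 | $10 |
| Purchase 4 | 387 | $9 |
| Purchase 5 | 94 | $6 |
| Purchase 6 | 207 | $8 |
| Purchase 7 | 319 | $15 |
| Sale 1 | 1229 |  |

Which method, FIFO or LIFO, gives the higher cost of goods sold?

FIFO COGS: 40 @ $4 + 180 @ $5 + 51 @ $5 + 237 @ $10 + 387 @ $9 + 94 @ $6 + 207 @ $8 + 33 @ $15 = $9,883
LIFO COGS: 319 @ $15 + 207 @ $8 + 94 @ $6 + 387 @ $9 + 222 @ $10 = $12,708

LIFO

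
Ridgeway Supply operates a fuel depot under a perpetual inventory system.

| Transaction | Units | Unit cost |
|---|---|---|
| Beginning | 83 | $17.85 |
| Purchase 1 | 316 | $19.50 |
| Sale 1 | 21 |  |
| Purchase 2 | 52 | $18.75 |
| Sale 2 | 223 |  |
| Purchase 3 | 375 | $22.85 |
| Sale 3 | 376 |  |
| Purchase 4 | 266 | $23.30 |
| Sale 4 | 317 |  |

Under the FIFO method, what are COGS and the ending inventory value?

Sale 1 (21) [FIFO — oldest first]: 21 @ $17.85 = $374.85
Sale 2 (223) [FIFO — oldest first]: 62 @ $17.85 + 161 @ $19.50 = $4,246.20
Sale 3 (376) [FIFO — oldest first]: 155 @ $19.50 + 52 @ $18.75 + 169 @ $22.85 = $7,859.15
Sale 4 (317) [FIFO — oldest first]: 206 @ $22.85 + 111 @ $23.30 = $7,293.40
Total COGS = $374.85 + $4,246.20 + $7,859.15 + $7,293.40 = $19,773.60
Ending inventory: 155 @ $23.30 = $3,611.50

COGS = $19,773.60; ending inventory = $3,611.50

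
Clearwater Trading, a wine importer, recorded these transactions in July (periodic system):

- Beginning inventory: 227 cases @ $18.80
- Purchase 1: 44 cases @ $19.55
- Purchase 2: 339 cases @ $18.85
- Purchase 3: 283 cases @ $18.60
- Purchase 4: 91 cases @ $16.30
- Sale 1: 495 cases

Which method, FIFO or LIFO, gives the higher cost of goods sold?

FIFO COGS: 227 @ $18.80 + 44 @ $19.55 + 224 @ $18.85 = $9,350.20
LIFO COGS: 91 @ $16.30 + 283 @ $18.60 + 121 @ $18.85 = $9,027.95

FIFO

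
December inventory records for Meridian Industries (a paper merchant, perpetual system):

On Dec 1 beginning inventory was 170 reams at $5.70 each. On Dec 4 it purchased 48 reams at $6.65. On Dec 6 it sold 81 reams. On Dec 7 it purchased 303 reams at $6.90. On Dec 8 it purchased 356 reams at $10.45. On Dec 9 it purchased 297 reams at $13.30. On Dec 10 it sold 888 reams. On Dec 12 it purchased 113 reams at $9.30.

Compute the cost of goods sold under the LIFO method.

Dec 6, 81 sold [LIFO — newest first]: 48 @ $6.65 + 33 @ $5.70 = $507.30
Dec 10, 888 sold [LIFO — newest first]: 297 @ $13.30 + 356 @ $10.45 + 235 @ $6.90 = $9,291.80
Total COGS = $507.30 + $9,291.80 = $9,799.10
Ending inventory: 137 @ $5.70 + 68 @ $6.90 + 113 @ $9.30 = $2,301.00

COGS = $9,799.10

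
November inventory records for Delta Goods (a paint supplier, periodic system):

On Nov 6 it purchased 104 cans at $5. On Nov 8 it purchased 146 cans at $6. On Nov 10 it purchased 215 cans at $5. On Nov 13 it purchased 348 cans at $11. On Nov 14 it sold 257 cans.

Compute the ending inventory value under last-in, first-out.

Nov 14, 257 sold [LIFO — newest first]: 257 @ $11 = $2,827
Ending inventory: 104 @ $5 + 146 @ $6 + 215 @ $5 + 91 @ $11 = $3,472
Check: goods available $6,299 = COGS $2,827 + ending $3,472

Ending inventory = $3,472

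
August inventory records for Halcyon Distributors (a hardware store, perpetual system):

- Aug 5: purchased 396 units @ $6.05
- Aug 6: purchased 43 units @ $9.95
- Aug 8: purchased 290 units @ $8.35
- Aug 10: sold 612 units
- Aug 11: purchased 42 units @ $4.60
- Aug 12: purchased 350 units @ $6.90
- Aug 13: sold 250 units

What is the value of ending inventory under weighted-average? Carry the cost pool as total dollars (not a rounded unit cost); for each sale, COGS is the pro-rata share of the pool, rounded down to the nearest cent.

After Aug 5: 396 on hand, pool $2,395.80 (≈ $6.0500 each)
After Aug 6: 439 on hand, pool $2,823.65 (≈ $6.4320 each)
After Aug 8: 729 on hand, pool $5,245.15 (≈ $7.1950 each)
Aug 10, sell 612: 612/729 × $5,245.15 → $4,403.33
After Aug 11: 159 on hand, pool $1,035.02 (≈ $6.5096 each)
After Aug 12: 509 on hand, pool $3,450.02 (≈ $6.7780 each)
Aug 13, sell 250: 250/509 × $3,450.02 → $1,694.50
Total COGS = $4,403.33 + $1,694.50 = $6,097.83
Ending inventory (cost pool remaining) = $1,755.52
Check: goods available $7,853.35 = COGS $6,097.83 + ending $1,755.52

Ending inventory = $1,755.52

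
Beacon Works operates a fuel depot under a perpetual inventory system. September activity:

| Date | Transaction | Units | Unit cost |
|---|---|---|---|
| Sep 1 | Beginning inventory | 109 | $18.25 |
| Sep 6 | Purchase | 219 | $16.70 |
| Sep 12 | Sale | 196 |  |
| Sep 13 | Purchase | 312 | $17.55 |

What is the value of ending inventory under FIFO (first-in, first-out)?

Sep 12, 196 sold [FIFO — oldest first]: 109 @ $18.25 + 87 @ $16.70 = $3,442.15
Ending inventory: 132 @ $16.70 + 312 @ $17.55 = $7,680.00

Ending inventory = $7,680.00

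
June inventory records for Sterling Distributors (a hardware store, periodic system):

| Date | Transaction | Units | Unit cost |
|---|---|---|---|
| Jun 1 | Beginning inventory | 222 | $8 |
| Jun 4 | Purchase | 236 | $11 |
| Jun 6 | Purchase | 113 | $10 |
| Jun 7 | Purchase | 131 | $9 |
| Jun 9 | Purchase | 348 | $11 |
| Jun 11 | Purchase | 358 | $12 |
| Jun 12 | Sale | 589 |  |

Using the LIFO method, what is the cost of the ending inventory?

Ending inventory = $7,968

Jun 12, 589 sold [LIFO — newest first]: 358 @ $12 + 231 @ $11 = $6,837
Ending inventory: 222 @ $8 + 236 @ $11 + 113 @ $10 + 131 @ $9 + 117 @ $11 = $7,968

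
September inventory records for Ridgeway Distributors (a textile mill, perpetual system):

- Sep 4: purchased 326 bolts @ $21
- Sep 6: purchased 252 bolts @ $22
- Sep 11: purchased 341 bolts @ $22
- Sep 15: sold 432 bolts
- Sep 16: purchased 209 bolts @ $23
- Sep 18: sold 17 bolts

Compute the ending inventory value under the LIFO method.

Sep 15, 432 sold [LIFO — newest first]: 341 @ $22 + 91 @ $22 = $9,504
Sep 18, 17 sold [LIFO — newest first]: 17 @ $23 = $391
Total COGS = $9,504 + $391 = $9,895
Ending inventory: 326 @ $21 + 161 @ $22 + 192 @ $23 = $14,804

Ending inventory = $14,804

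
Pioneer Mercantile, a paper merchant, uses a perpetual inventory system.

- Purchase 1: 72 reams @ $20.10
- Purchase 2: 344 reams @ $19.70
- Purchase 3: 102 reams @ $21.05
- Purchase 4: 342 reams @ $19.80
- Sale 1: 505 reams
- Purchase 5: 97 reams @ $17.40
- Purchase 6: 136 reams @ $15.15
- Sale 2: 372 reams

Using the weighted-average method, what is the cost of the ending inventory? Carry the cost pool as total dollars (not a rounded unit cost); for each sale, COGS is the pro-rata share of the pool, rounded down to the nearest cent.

Ending inventory = $3,976.37

After Purchase 1: 72 on hand, pool $1,447.20 (≈ $20.1000 each)
After Purchase 2: 416 on hand, pool $8,224.00 (≈ $19.7692 each)
After Purchase 3: 518 on hand, pool $10,371.10 (≈ $20.0214 each)
After Purchase 4: 860 on hand, pool $17,142.70 (≈ $19.9334 each)
Sale 1, sell 505: 505/860 × $17,142.70 → $10,066.35
After Purchase 5: 452 on hand, pool $8,764.15 (≈ $19.3897 each)
After Purchase 6: 588 on hand, pool $10,824.55 (≈ $18.4091 each)
Sale 2, sell 372: 372/588 × $10,824.55 → $6,848.18
Total COGS = $10,066.35 + $6,848.18 = $16,914.53
Ending inventory (cost pool remaining) = $3,976.37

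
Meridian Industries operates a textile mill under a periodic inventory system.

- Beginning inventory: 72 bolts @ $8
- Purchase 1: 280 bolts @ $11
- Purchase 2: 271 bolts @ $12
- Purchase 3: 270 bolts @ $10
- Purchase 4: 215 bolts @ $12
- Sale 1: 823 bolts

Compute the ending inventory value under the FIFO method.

Sale 1 (823) [FIFO — oldest first]: 72 @ $8 + 280 @ $11 + 271 @ $12 + 200 @ $10 = $8,908
Ending inventory: 70 @ $10 + 215 @ $12 = $3,280
Check: goods available $12,188 = COGS $8,908 + ending $3,280

Ending inventory = $3,280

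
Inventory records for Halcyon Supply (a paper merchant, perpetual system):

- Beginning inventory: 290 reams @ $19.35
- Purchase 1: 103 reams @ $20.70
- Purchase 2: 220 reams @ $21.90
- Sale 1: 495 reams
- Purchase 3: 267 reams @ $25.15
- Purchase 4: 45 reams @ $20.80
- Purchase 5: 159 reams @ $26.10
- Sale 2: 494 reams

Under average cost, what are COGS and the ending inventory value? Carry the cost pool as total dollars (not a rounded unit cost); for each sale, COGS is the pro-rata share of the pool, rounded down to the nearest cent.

COGS = $22,069.16; ending inventory = $2,293.39

After Beginning: 290 on hand, pool $5,611.50 (≈ $19.3500 each)
After Purchase 1: 393 on hand, pool $7,743.60 (≈ $19.7038 each)
After Purchase 2: 613 on hand, pool $12,561.60 (≈ $20.4920 each)
Sale 1, sell 495: 495/613 × $12,561.60 → $10,143.54
After Purchase 3: 385 on hand, pool $9,133.11 (≈ $23.7224 each)
After Purchase 4: 430 on hand, pool $10,069.11 (≈ $23.4165 each)
After Purchase 5: 589 on hand, pool $14,219.01 (≈ $24.1409 each)
Sale 2, sell 494: 494/589 × $14,219.01 → $11,925.62
Total COGS = $10,143.54 + $11,925.62 = $22,069.16
Ending inventory (cost pool remaining) = $2,293.39
Check: goods available $24,362.55 = COGS $22,069.16 + ending $2,293.39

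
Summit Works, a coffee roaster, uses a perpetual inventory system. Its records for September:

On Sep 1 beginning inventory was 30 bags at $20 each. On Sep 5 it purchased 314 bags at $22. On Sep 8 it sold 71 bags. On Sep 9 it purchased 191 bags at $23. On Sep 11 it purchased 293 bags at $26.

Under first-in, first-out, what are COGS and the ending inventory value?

COGS = $1,502; ending inventory = $18,017

Sep 8, 71 sold [FIFO — oldest first]: 30 @ $20 + 41 @ $22 = $1,502
Ending inventory: 273 @ $22 + 191 @ $23 + 293 @ $26 = $18,017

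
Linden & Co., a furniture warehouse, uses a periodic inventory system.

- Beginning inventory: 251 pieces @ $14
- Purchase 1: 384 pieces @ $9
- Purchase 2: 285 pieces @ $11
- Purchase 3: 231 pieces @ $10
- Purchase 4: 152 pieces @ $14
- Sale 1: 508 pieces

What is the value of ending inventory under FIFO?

Ending inventory = $8,716

Sale 1 (508) [FIFO — oldest first]: 251 @ $14 + 257 @ $9 = $5,827
Ending inventory: 127 @ $9 + 285 @ $11 + 231 @ $10 + 152 @ $14 = $8,716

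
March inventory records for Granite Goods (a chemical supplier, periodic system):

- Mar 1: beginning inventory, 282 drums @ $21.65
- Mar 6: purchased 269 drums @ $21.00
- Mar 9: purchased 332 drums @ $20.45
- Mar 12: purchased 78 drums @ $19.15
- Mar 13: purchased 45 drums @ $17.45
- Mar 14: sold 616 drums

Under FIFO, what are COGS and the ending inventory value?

COGS = $13,083.55; ending inventory = $7,739.10

Mar 14, 616 sold [FIFO — oldest first]: 282 @ $21.65 + 269 @ $21.00 + 65 @ $20.45 = $13,083.55
Ending inventory: 267 @ $20.45 + 78 @ $19.15 + 45 @ $17.45 = $7,739.10
Check: goods available $20,822.65 = COGS $13,083.55 + ending $7,739.10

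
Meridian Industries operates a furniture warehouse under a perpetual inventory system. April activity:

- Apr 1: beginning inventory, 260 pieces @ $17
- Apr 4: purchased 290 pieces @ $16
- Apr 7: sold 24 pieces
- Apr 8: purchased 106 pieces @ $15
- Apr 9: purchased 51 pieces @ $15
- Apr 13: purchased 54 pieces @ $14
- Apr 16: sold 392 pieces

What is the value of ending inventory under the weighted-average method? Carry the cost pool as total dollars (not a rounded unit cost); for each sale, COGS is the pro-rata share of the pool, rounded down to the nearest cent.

After Apr 1: 260 on hand, pool $4,420.00 (≈ $17.0000 each)
After Apr 4: 550 on hand, pool $9,060.00 (≈ $16.4727 each)
Apr 7, sell 24: 24/550 × $9,060.00 → $395.34
After Apr 8: 632 on hand, pool $10,254.66 (≈ $16.2257 each)
After Apr 9: 683 on hand, pool $11,019.66 (≈ $16.1342 each)
After Apr 13: 737 on hand, pool $11,775.66 (≈ $15.9778 each)
Apr 16, sell 392: 392/737 × $11,775.66 → $6,263.30
Total COGS = $395.34 + $6,263.30 = $6,658.64
Ending inventory (cost pool remaining) = $5,512.36
Check: goods available $12,171.00 = COGS $6,658.64 + ending $5,512.36

Ending inventory = $5,512.36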